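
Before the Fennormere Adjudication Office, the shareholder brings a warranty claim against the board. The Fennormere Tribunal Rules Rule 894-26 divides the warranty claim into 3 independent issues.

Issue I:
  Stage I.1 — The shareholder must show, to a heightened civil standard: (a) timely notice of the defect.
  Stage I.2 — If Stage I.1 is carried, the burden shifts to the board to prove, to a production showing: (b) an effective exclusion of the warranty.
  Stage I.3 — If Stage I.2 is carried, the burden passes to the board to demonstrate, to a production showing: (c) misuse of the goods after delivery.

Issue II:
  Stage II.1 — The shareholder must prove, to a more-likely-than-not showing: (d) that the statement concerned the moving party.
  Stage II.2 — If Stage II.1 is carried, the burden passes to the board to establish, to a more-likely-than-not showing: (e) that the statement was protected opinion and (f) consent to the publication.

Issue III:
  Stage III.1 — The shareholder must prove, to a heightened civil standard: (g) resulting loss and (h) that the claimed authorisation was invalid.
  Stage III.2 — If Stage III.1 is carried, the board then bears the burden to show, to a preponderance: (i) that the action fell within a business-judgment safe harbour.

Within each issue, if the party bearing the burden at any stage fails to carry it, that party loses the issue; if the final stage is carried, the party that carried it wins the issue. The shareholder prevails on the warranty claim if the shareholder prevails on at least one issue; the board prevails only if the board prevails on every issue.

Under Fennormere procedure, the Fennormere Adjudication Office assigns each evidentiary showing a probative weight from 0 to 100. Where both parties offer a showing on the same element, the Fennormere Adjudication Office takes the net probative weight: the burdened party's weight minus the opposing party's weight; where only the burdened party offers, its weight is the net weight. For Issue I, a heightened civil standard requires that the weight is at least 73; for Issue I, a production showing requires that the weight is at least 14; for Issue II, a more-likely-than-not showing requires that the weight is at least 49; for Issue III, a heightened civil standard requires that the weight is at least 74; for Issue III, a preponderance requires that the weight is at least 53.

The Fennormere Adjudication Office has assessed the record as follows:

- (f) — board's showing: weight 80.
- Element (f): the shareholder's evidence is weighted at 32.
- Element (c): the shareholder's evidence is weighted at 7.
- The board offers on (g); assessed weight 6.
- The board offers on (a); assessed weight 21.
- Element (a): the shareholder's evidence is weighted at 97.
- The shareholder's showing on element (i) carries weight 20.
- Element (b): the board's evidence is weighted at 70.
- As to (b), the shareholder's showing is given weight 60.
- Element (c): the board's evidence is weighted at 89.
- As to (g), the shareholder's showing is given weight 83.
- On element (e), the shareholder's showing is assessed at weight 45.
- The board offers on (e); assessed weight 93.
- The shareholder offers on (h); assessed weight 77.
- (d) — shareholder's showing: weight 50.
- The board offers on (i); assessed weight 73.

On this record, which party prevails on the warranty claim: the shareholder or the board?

shareholder

— Issue I —
Stage I.1 — burden on shareholder; standard: a heightened civil standard (weight is at least 73).
    (a): 97 − 21 = 76 ≥ 73 [met]
  The shareholder carries Stage I.1; the board now bears the burden.
Stage I.2 — burden on board; standard: a production showing (weight is at least 14).
    (b): 70 − 60 = 10 < 14 [not met]
  Not every element is met, so the board fails to carry Stage I.2.
So the shareholder prevails on this issue.
— Issue II —
At Stage II.1 the shareholder must meet a more-likely-than-not showing (weight is at least 49): on (d) the weight is 50, ≥ 49, so (d) meets the standard.
  The shareholder carries Stage II.1; the board now bears the burden.
At Stage II.2 the board must meet a more-likely-than-not showing (weight is at least 49): on (e) the weight is 93 less the opposing 45 gives net 48, < 49, so (e) does not meet the standard; on (f) the weight is 80 less the opposing 32 gives net 48, < 49, so (f) does not meet the standard.
  Stage II.2 not carried; the board fails its burden.
The shareholder prevails on this issue.
— Issue III —
Stage III.1 — burden on shareholder; standard: a heightened civil standard (weight is at least 74).
    (g): 83 − 6 = 77 ≥ 74 [met]
    (h): 77 ≥ 74 [met]
  All elements met. The burden passes to the board.
Stage III.2 — burden on board; standard: a preponderance (weight is at least 53).
    (i): 73 − 20 = 53 ≥ 53 [met]
  Stage III.2 carried; the final stage is satisfied.
All stages carried — the board prevails on this issue.
Per-issue: Issue I → shareholder; Issue II → shareholder; Issue III → board. The shareholder must prevail on at least one issue; overall, the shareholder prevails.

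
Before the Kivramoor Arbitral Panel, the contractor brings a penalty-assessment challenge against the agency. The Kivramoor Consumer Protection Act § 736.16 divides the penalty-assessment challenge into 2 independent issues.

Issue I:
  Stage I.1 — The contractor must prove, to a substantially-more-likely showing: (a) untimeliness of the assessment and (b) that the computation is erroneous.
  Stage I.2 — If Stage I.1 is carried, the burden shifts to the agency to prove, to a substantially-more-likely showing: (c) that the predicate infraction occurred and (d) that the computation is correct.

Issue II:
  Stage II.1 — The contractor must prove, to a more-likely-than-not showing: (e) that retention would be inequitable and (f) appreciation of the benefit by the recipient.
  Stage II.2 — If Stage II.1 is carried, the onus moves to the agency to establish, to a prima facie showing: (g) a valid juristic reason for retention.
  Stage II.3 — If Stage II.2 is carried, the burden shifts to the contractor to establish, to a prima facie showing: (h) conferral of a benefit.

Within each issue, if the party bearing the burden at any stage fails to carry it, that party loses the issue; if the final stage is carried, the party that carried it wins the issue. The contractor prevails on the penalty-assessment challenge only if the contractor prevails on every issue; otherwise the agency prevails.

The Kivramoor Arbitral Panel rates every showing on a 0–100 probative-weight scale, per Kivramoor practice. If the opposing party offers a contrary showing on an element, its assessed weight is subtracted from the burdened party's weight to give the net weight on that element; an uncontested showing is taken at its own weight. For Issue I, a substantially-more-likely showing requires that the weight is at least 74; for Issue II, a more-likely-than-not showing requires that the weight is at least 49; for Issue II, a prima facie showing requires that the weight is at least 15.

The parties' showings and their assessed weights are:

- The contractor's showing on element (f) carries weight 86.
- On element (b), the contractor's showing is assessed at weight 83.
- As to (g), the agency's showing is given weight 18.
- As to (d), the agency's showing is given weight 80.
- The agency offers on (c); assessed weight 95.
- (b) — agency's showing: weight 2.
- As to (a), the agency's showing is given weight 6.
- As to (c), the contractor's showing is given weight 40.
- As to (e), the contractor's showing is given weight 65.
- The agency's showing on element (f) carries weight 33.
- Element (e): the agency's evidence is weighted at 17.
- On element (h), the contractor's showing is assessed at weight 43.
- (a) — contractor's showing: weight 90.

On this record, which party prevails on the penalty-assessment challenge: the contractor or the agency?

— Issue I —
At Stage I.1 the contractor must meet a substantially-more-likely showing (weight is at least 74): on (a) the weight is 90 less the opposing 6 gives net 84, ≥ 74, so (a) meets the standard; on (b) the weight is 83 less the opposing 2 gives net 81, ≥ 74, so (b) meets the standard.
  The contractor carries Stage I.1; the agency now bears the burden.
At Stage I.2 the agency must meet a substantially-more-likely showing (weight is at least 74): on (c) the weight is 95 less the opposing 40 gives net 55, which does not reach 74, so (c) does not meet the standard; on (d) the weight is 80, which does reach 74, so (d) meets the standard.
  The agency does not carry Stage I.2.
The contractor prevails on this issue.
— Issue II —
Stage II.1 — burden on contractor; standard: a more-likely-than-not showing (weight is at least 49).
    (e): 65 − 17 = 48 < 49 [not met]
    (f): 86 − 33 = 53 ≥ 49 [met]
  Not every element is met, so the contractor fails to carry Stage II.1.
The agency prevails on this issue.
Per-issue: Issue I → contractor; Issue II → agency. The contractor must prevail on every issue; overall, the agency prevails.

agency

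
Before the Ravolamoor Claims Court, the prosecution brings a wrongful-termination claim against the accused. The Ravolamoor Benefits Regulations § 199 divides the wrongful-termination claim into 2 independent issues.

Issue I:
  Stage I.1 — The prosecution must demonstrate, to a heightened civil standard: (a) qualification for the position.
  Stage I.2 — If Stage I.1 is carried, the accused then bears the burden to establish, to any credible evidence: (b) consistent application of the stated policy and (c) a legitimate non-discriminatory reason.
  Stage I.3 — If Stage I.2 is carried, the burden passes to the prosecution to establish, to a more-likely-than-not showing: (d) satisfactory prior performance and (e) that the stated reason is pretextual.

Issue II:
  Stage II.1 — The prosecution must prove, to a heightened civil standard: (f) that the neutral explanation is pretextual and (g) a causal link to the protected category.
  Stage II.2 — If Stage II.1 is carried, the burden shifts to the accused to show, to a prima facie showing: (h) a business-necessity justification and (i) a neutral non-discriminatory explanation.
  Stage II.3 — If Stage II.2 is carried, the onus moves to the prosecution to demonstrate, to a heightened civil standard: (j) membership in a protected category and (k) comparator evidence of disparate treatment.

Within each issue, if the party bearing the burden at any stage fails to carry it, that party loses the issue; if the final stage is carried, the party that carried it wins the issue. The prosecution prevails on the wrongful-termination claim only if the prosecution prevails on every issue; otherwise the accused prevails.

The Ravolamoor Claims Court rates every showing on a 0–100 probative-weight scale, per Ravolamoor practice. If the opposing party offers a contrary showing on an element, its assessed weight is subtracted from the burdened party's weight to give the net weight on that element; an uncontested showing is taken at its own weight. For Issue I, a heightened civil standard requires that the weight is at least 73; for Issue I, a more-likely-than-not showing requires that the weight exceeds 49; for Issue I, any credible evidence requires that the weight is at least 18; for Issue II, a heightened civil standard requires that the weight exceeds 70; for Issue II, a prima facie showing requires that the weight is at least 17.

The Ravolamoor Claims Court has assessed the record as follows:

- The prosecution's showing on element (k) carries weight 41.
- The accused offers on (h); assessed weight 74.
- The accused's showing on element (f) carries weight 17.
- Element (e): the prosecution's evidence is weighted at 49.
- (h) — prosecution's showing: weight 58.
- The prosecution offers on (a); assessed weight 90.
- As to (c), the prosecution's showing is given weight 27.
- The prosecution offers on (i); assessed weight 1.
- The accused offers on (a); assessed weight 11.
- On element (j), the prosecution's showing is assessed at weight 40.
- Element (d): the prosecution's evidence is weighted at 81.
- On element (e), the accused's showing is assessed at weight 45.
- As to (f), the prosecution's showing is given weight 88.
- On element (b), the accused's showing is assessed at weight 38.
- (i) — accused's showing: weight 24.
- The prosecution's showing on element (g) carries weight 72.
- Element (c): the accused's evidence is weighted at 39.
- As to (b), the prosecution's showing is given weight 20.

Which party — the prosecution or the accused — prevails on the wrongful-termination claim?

prosecution

— Issue I —
At Stage I.1 the prosecution must meet a heightened civil standard (weight is at least 73): on (a) the weight is 90 less the opposing 11 gives net 79, which does reach 73, so (a) meets the standard.
  Stage I.1 carried; the burden shifts to the accused.
At Stage I.2 the accused must meet any credible evidence (weight is at least 18): on (b) the weight is 38 less the opposing 20 gives net 18, which does reach 18, so (b) meets the standard; on (c) the weight is 39 less the opposing 27 gives net 12, which does not reach 18, so (c) does not meet the standard.
  Stage I.2 not carried; the accused fails its burden.
So the prosecution prevails on this issue.
— Issue II —
Stage II.1 (prosecution, a heightened civil standard, weight exceeds 70): (f) net 88−17=71 > 70 — meets; (g) 72 > 70 — meets.
  Stage II.1 is satisfied; the onus moves to the accused.
Stage II.2 (accused, a prima facie showing, weight is at least 17): (h) net 74−58=16 < 17 — fails; (i) net 24−1=23 ≥ 17 — meets.
  Stage II.2 not carried; the accused fails its burden.
So the prosecution prevails on this issue.
Per-issue: Issue I → prosecution; Issue II → prosecution. The prosecution must prevail on every issue; overall, the prosecution prevails.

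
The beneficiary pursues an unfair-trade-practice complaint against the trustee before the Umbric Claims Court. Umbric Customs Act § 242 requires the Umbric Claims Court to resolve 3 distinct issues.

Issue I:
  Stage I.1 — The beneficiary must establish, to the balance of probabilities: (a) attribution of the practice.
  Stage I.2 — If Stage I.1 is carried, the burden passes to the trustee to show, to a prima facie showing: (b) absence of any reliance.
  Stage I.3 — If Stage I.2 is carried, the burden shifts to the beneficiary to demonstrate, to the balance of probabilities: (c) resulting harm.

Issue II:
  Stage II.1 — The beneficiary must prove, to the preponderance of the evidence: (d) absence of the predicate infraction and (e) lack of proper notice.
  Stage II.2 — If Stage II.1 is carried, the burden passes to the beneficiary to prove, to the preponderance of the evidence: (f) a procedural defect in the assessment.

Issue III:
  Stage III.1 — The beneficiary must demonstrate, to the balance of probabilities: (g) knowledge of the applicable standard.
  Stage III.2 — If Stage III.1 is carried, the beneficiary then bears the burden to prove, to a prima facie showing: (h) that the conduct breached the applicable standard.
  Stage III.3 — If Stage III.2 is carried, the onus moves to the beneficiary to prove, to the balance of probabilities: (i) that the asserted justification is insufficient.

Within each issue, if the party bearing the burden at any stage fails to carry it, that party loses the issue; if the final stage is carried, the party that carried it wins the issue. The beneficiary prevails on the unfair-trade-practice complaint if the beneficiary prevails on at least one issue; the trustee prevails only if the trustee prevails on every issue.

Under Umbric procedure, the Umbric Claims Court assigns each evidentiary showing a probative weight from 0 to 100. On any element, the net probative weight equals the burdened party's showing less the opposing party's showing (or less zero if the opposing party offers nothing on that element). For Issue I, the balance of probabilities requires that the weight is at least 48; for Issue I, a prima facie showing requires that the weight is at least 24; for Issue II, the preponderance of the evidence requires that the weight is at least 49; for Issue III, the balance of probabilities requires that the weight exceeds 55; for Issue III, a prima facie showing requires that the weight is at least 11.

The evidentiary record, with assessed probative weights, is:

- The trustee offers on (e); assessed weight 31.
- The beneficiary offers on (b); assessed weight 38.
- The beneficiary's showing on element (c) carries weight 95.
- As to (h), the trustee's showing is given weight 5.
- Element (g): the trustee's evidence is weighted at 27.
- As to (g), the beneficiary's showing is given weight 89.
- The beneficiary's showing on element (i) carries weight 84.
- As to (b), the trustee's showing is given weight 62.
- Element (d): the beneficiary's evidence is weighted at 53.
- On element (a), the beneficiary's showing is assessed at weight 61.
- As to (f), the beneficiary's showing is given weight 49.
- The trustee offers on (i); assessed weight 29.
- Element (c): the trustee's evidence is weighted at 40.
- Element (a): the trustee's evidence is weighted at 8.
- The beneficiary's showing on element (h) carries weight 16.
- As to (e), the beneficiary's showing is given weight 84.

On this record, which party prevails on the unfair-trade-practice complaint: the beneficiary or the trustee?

beneficiary

— Issue I —
Stage I.1 — burden on beneficiary; standard: the balance of probabilities (weight is at least 48).
    (a): 61 − 8 = 53 ≥ 48 [met]
  All elements met. The burden passes to the trustee.
Stage I.2 — burden on trustee; standard: a prima facie showing (weight is at least 24).
    (b): 62 − 38 = 24 ≥ 24 [met]
  All elements met. The burden passes to the beneficiary.
Stage I.3 — burden on beneficiary; standard: the balance of probabilities (weight is at least 48).
    (c): 95 − 40 = 55 ≥ 48 [met]
  The beneficiary carries the last stage.
With every stage satisfied, the beneficiary prevails on this issue.
— Issue II —
Stage II.1 (beneficiary, the preponderance of the evidence, weight is at least 49): (d) 53 ≥ 49 — meets; (e) net 84−31=53 ≥ 49 — meets.
  Stage II.1 carried; the burden remains with the beneficiary.
Stage II.2 (beneficiary, the preponderance of the evidence, weight is at least 49): (f) 49 ≥ 49 — meets.
  The beneficiary carries the last stage.
All stages carried — the beneficiary prevails on this issue.
— Issue III —
At Stage III.1 the beneficiary must meet the balance of probabilities (weight exceeds 55): on (g) the weight is 89 less the opposing 27 gives net 62, which does exceed 55, so (g) meets the standard.
  Stage III.1 is satisfied; the beneficiary continues to bear the burden.
At Stage III.2 the beneficiary must meet a prima facie showing (weight is at least 11): on (h) the weight is 16 less the opposing 5 gives net 11, ≥ 11, so (h) meets the standard.
  Stage III.2 carried; the burden remains with the beneficiary.
At Stage III.3 the beneficiary must meet the balance of probabilities (weight exceeds 55): on (i) the weight is 84 less the opposing 29 gives net 55, ≤ 55, so (i) does not meet the standard.
  Stage III.3 not carried; the beneficiary fails its burden.
The analysis ends at Stage III.3; the trustee prevails on this issue.
Per-issue: Issue I → beneficiary; Issue II → beneficiary; Issue III → trustee. The beneficiary must prevail on at least one issue; overall, the beneficiary prevails.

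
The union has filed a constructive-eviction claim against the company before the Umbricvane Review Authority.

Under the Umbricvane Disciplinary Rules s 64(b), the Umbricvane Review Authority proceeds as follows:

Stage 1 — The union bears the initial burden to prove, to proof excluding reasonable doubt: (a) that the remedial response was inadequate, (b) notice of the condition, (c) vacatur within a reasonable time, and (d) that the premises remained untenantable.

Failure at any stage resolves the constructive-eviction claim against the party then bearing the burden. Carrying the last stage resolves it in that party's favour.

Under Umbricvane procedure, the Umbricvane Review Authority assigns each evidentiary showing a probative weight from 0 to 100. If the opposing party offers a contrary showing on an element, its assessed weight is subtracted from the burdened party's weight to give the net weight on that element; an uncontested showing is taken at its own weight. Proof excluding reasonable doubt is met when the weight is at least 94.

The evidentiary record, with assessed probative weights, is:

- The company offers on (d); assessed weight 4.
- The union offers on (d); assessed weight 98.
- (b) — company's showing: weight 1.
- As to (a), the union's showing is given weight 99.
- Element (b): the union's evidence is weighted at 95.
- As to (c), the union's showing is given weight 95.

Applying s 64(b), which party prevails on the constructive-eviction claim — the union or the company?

union

Stage 1 — burden on union; standard: proof excluding reasonable doubt (weight is at least 94).
    (a): 99 ≥ 94 [met]
    (b): 95 − 1 = 94 ≥ 94 [met]
    (c): 95 ≥ 94 [met]
    (d): 98 − 4 = 94 ≥ 94 [met]
  Stage 1 carried; the final stage is satisfied.
Every stage carried; the union prevails.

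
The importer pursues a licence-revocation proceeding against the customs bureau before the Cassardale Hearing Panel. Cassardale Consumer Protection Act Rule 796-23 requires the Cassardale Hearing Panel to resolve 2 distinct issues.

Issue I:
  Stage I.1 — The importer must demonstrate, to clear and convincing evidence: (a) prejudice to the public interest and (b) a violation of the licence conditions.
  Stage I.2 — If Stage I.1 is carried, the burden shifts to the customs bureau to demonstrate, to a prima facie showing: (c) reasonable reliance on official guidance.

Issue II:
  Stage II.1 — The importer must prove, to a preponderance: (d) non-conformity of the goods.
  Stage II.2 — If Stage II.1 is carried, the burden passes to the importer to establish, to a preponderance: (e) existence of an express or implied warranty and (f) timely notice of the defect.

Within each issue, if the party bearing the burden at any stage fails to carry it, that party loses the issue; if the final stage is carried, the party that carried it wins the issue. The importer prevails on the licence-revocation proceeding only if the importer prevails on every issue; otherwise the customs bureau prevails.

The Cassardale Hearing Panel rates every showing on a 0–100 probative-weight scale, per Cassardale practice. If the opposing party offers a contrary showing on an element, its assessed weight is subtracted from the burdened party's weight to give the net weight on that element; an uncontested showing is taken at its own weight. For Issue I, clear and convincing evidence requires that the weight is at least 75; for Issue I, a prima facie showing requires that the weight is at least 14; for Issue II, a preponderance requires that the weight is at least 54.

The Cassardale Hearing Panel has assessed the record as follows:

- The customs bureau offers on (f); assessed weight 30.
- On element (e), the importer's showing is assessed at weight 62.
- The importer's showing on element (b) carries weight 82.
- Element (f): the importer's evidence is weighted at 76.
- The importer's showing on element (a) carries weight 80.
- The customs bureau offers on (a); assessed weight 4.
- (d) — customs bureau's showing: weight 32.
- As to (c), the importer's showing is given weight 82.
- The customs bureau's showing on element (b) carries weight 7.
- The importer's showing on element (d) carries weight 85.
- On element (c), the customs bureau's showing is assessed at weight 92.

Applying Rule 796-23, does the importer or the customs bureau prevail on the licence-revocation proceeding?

customs bureau

— Issue I —
At Stage I.1 the importer must meet clear and convincing evidence (weight is at least 75): on (a) the weight is 80 less the opposing 4 gives net 76, ≥ 75, so (a) meets the standard; on (b) the weight is 82 less the opposing 7 gives net 75, which does reach 75, so (b) meets the standard.
  The importer carries Stage I.1; the customs bureau now bears the burden.
At Stage I.2 the customs bureau must meet a prima facie showing (weight is at least 14): on (c) the weight is 92 less the opposing 82 gives net 10, < 14, so (c) does not meet the standard.
  Stage I.2 not carried; the customs bureau fails its burden.
The importer prevails on this issue.
— Issue II —
At Stage II.1 the importer must meet a preponderance (weight is at least 54): on (d) the weight is 85 less the opposing 32 gives net 53, < 54, so (d) does not meet the standard.
  The importer does not carry Stage II.1.
The customs bureau prevails on this issue.
Per-issue: Issue I → importer; Issue II → customs bureau. The importer must prevail on every issue; overall, the customs bureau prevails.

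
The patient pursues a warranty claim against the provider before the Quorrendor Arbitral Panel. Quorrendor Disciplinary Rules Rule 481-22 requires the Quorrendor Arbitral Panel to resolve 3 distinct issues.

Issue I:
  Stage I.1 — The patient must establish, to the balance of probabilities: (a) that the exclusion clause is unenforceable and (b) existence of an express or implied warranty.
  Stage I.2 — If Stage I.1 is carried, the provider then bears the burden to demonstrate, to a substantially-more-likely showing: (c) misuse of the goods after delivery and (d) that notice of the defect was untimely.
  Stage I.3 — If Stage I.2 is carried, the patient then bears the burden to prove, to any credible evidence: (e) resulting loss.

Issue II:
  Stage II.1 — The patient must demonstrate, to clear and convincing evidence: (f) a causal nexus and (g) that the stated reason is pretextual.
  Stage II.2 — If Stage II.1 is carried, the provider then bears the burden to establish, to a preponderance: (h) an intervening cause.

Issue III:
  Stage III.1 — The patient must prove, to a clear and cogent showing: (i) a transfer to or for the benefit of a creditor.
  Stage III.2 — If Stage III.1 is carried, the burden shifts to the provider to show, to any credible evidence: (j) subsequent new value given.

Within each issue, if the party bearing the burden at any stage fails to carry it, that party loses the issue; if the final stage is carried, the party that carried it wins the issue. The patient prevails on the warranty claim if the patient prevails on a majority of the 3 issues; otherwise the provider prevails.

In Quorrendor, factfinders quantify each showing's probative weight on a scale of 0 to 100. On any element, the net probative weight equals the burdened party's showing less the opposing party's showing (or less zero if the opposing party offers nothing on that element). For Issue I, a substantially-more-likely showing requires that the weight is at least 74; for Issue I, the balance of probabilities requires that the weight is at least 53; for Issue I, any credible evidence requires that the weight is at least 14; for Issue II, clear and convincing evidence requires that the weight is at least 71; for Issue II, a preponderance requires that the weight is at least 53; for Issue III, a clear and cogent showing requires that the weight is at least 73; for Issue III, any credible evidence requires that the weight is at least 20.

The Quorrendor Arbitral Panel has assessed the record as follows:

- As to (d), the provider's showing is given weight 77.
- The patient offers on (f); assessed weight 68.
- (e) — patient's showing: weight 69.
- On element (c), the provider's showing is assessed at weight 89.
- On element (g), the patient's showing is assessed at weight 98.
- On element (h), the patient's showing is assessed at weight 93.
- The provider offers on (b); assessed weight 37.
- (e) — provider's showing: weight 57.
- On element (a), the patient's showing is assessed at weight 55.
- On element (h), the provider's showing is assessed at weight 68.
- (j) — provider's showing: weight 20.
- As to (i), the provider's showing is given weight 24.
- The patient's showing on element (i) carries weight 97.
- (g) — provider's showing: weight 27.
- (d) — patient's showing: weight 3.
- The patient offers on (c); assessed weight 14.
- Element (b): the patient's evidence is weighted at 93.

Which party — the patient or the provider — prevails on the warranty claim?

provider

— Issue I —
At Stage I.1 the patient must meet the balance of probabilities (weight is at least 53): on (a) the weight is 55, ≥ 53, so (a) meets the standard; on (b) the weight is 93 less the opposing 37 gives net 56, which does reach 53, so (b) meets the standard.
  The patient carries Stage I.1; the provider now bears the burden.
At Stage I.2 the provider must meet a substantially-more-likely showing (weight is at least 74): on (c) the weight is 89 less the opposing 14 gives net 75, which does reach 74, so (c) meets the standard; on (d) the weight is 77 less the opposing 3 gives net 74, which does reach 74, so (d) meets the standard.
  All elements met. The burden passes to the patient.
At Stage I.3 the patient must meet any credible evidence (weight is at least 14): on (e) the weight is 69 less the opposing 57 gives net 12, which does not reach 14, so (e) does not meet the standard.
  Not every element is met, so the patient fails to carry Stage I.3.
So the provider prevails on this issue.
— Issue II —
Stage II.1 — burden on patient; standard: clear and convincing evidence (weight is at least 71).
    (f): 68 < 71 [not met]
    (g): 98 − 27 = 71 ≥ 71 [met]
  Not every element is met, so the patient fails to carry Stage II.1.
The provider prevails on this issue.
— Issue III —
Stage III.1 (patient, a clear and cogent showing, weight is at least 73): (i) net 97−24=73 ≥ 73 — meets.
  Stage III.1 carried; the burden shifts to the provider.
Stage III.2 (provider, any credible evidence, weight is at least 20): (j) 20 ≥ 20 — meets.
  All elements met at the final stage.
Every stage carried; the provider prevails on this issue.
Per-issue: Issue I → provider; Issue II → provider; Issue III → provider. The patient must prevail on a majority of issues; overall, the provider prevails.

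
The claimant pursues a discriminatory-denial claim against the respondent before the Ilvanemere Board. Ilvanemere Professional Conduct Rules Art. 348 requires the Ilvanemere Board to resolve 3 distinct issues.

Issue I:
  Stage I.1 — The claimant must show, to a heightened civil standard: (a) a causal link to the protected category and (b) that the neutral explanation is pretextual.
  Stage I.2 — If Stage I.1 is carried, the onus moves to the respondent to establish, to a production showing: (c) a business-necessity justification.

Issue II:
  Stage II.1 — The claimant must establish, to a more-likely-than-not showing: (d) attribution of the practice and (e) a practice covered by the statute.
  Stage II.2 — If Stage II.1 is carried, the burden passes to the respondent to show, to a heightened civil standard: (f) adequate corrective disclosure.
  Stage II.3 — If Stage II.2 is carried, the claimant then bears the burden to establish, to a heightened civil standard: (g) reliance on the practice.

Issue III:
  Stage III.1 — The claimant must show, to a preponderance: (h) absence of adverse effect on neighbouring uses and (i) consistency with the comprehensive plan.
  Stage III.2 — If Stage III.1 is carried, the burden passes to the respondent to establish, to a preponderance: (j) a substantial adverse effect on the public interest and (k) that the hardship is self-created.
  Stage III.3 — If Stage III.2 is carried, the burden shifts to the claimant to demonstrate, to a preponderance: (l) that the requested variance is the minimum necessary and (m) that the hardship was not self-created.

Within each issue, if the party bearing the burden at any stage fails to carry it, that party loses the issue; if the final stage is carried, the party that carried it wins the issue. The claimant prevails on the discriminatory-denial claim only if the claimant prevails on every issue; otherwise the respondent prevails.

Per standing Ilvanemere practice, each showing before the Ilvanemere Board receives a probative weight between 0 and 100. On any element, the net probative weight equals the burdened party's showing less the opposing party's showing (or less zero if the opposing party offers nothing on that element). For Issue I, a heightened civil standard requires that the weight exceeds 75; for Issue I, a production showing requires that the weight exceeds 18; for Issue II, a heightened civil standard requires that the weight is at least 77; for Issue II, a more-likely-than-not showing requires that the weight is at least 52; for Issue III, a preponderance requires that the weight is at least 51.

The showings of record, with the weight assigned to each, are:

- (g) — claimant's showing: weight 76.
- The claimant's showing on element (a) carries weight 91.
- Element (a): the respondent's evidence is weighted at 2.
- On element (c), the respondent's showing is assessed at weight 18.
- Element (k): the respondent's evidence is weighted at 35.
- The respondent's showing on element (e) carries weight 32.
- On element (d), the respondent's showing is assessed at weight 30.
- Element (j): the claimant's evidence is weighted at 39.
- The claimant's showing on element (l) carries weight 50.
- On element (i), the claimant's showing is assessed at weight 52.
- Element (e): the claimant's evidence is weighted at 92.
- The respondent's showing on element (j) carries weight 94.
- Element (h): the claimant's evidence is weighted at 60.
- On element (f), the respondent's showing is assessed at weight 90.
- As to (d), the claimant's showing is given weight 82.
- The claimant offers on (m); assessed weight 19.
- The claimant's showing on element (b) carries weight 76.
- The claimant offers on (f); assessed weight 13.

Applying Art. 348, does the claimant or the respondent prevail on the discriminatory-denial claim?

— Issue I —
At Stage I.1 the claimant must meet a heightened civil standard (weight exceeds 75): on (a) the weight is 91 less the opposing 2 gives net 89, which does exceed 75, so (a) meets the standard; on (b) the weight is 76, which does exceed 75, so (b) meets the standard.
  Stage I.1 is satisfied; the onus moves to the respondent.
At Stage I.2 the respondent must meet a production showing (weight exceeds 18): on (c) the weight is 18, ≤ 18, so (c) does not meet the standard.
  Stage I.2 not carried; the respondent fails its burden.
The analysis ends at Stage I.2; the claimant prevails on this issue.
— Issue II —
At Stage II.1 the claimant must meet a more-likely-than-not showing (weight is at least 52): on (d) the weight is 82 less the opposing 30 gives net 52, which does reach 52, so (d) meets the standard; on (e) the weight is 92 less the opposing 32 gives net 60, ≥ 52, so (e) meets the standard.
  Stage II.1 carried; the burden shifts to the respondent.
At Stage II.2 the respondent must meet a heightened civil standard (weight is at least 77): on (f) the weight is 90 less the opposing 13 gives net 77, ≥ 77, so (f) meets the standard.
  Stage II.2 is satisfied; the onus moves to the claimant.
At Stage II.3 the claimant must meet a heightened civil standard (weight is at least 77): on (g) the weight is 76, < 77, so (g) does not meet the standard.
  The claimant does not carry Stage II.3.
So the respondent prevails on this issue.
— Issue III —
Stage III.1 — burden on claimant; standard: a preponderance (weight is at least 51).
    (h): 60 ≥ 51 [met]
    (i): 52 ≥ 51 [met]
  The claimant carries Stage III.1; the respondent now bears the burden.
Stage III.2 — burden on respondent; standard: a preponderance (weight is at least 51).
    (j): 94 − 39 = 55 ≥ 51 [met]
    (k): 35 < 51 [not met]
  Stage III.2 not carried; the respondent fails its burden.
The claimant prevails on this issue.
Per-issue: Issue I → claimant; Issue II → respondent; Issue III → claimant. The claimant must prevail on every issue; overall, the respondent prevails.

respondent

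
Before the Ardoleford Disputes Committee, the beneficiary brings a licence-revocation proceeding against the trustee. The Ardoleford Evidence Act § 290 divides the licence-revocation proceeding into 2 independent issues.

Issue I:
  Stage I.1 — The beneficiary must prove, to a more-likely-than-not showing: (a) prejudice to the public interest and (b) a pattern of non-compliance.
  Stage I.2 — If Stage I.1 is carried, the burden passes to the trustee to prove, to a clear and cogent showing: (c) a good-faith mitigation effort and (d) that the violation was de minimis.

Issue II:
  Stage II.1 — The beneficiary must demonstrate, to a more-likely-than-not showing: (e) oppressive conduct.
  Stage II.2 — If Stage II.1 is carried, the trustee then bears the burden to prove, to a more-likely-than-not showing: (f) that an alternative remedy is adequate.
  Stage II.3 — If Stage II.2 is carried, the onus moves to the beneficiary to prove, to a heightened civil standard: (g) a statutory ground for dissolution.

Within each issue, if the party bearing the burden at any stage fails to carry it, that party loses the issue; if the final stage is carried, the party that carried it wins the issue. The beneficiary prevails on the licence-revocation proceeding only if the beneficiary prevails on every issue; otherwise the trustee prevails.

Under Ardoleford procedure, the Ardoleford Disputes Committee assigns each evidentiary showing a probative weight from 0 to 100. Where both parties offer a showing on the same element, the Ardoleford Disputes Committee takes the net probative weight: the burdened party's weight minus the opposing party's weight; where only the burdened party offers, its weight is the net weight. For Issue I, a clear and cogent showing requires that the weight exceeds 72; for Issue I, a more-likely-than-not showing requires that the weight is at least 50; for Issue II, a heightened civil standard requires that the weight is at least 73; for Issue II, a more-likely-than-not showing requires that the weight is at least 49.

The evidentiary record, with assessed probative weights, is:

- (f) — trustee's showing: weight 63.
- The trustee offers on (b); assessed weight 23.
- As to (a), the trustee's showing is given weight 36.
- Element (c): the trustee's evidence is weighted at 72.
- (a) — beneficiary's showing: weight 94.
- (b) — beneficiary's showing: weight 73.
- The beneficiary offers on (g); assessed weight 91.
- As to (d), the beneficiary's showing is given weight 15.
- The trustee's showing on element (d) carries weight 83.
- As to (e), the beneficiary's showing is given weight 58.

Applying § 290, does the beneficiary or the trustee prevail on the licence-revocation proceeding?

— Issue I —
At Stage I.1 the beneficiary must meet a more-likely-than-not showing (weight is at least 50): on (a) the weight is 94 less the opposing 36 gives net 58, which does reach 50, so (a) meets the standard; on (b) the weight is 73 less the opposing 23 gives net 50, which does reach 50, so (b) meets the standard.
  All elements met. The burden passes to the trustee.
At Stage I.2 the trustee must meet a clear and cogent showing (weight exceeds 72): on (c) the weight is 72, ≤ 72, so (c) does not meet the standard; on (d) the weight is 83 less the opposing 15 gives net 68, which does not exceed 72, so (d) does not meet the standard.
  Stage I.2 not carried; the trustee fails its burden.
The analysis ends at Stage I.2; the beneficiary prevails on this issue.
— Issue II —
At Stage II.1 the beneficiary must meet a more-likely-than-not showing (weight is at least 49): on (e) the weight is 58, ≥ 49, so (e) meets the standard.
  Stage II.1 is satisfied; the onus moves to the trustee.
At Stage II.2 the trustee must meet a more-likely-than-not showing (weight is at least 49): on (f) the weight is 63, which does reach 49, so (f) meets the standard.
  All elements met. The burden passes to the beneficiary.
At Stage II.3 the beneficiary must meet a heightened civil standard (weight is at least 73): on (g) the weight is 91, ≥ 73, so (g) meets the standard.
  All elements met at the final stage.
Every stage carried; the beneficiary prevails on this issue.
Per-issue: Issue I → beneficiary; Issue II → beneficiary. The beneficiary must prevail on every issue; overall, the beneficiary prevails.

beneficiary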